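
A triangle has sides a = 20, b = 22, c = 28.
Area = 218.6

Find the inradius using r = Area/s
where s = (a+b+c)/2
s = (20 + 22 + 28)/2 = 70/2 = 35
r = Area/s = 218.6/35 ≈ 6.24571

r = 6.246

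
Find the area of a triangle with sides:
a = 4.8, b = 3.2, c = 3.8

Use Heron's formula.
s = (4.8 + 3.2 + 3.8)/2 = 11.8/2 = 5.9
s − a = 1.1, s − b = 2.7, s − c = 2.1
s(s−a)(s−b)(s−c) = 5.9·1.1·2.7·2.1 ≈ 36.7983
Area = √36.7983 ≈ 6.06616

Area = 6.066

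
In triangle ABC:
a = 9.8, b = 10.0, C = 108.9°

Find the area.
Two sides and the included angle (SAS): A = ½·a·b·sin(C) = ½·9.8·10.0·sin(108.9°)
sin(108.9°) ≈ 0.946085
A ≈ ½·98·0.946085 = 49·0.946085 ≈ 46.3582

Area = 46.36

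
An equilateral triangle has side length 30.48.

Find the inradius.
r = Area/s with s the semi-perimeter.
Area = (√3/4)·30.48² = (√3/4)·929.0304 ≈ 0.433013·929.0304 ≈ 402.282
s = 3·30.48/2 = 45.72
r ≈ 402.282/45.72 ≈ 8.79882
(Equivalently r = side/(2√3) = 30.48/3.4641 ≈ 8.79882.)

r = 8.799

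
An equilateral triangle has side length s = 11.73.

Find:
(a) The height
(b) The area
(a) The height splits the triangle into two 30-60-90 halves: h = s·√3/2 = 11.73·1.73205/2 ≈ 20.317/2 ≈ 10.1585
(b) Area = (√3/4)·s² = (√3/4)·11.73² = (√3/4)·137.5929 ≈ 0.433013·137.5929 ≈ 59.5795

Height = 10.16, Area = 59.58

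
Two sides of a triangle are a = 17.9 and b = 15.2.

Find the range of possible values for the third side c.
Triangle inequality: |a − b| < c < a + b
|a − b| = |17.9 − 15.2| = 2.7
a + b = 17.9 + 15.2 = 33.1

2.7 < c < 33.1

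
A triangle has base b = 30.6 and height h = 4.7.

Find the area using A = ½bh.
A = ½·b·h = ½·30.6·4.7 = ½·143.82 = 71.91

Area = 71.91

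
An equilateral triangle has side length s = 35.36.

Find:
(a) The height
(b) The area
(a) The height splits the triangle into two 30-60-90 halves: h = s·√3/2 = 35.36·1.73205/2 ≈ 61.2453/2 ≈ 30.6227
(b) Area = (√3/4)·s² = (√3/4)·35.36² = (√3/4)·1250.3296 ≈ 0.433013·1250.3296 ≈ 541.409

Height = 30.62, Area = 541.4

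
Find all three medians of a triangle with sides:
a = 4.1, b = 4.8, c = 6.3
Median formula: m_a = ½√(2b² + 2c² − a²) (and cyclically). a² = 16.81, b² = 23.04, c² = 39.69.
m_a = ½√(2·23.04 + 2·39.69 − 16.81) = ½√108.65 ≈ ½·10.4235 ≈ 5.21177
m_b = ½√(2·16.81 + 2·39.69 − 23.04) = ½√89.96 ≈ ½·9.48472 ≈ 4.74236
m_c = ½√(2·16.81 + 2·23.04 − 39.69) = ½√40.01 ≈ ½·6.32535 ≈ 3.16267

m_a = 5.212, m_b = 4.742, m_c = 3.163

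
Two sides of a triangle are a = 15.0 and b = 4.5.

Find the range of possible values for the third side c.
Triangle inequality: |a − b| < c < a + b
|a − b| = |15.0 − 4.5| = 10.5
a + b = 15.0 + 4.5 = 19.5

10.5 < c < 19.5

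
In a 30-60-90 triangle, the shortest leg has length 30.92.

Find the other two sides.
In a 30-60-90 triangle the sides are in ratio 1 : √3 : 2 (short leg : long leg : hypotenuse).
Long leg = 30.92·√3 ≈ 30.92·1.73205 ≈ 53.555
Hypotenuse = 2·30.92 = 61.84

Long leg = 30.92√3 = 53.56, Hypotenuse = 61.84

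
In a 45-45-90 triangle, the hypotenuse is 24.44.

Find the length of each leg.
In a 45-45-90 triangle hypotenuse = leg·√2, so leg = hypotenuse/√2.
Leg = 24.44/√2 ≈ 24.44/1.41421 ≈ 17.2817

Each leg = 17.28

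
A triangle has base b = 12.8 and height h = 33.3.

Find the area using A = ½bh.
A = ½·b·h = ½·12.8·33.3 = ½·426.24 = 213.12

Area = 213.12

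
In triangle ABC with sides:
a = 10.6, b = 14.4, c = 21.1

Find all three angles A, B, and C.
Law of cosines for each angle (a² = 112.36, b² = 207.36, c² = 445.21):
cos(A) = (b² + c² − a²)/(2bc) = (207.36 + 445.21 − 112.36)/(2·14.4·21.1) = 540.21/607.68 ≈ 0.888971  ⇒  A ≈ 27.2558°
cos(B) = (a² + c² − b²)/(2ac) = (112.36 + 445.21 − 207.36)/(2·10.6·21.1) = 350.21/447.32 ≈ 0.782907  ⇒  B ≈ 38.4725°
cos(C) = (a² + b² − c²)/(2ab) = (112.36 + 207.36 − 445.21)/(2·10.6·14.4) = -125.49/305.28 ≈ -0.411065  ⇒  C ≈ 114.272°
Check: A + B + C ≈ 180°

A = 27.26°, B = 38.47°, C = 114.3°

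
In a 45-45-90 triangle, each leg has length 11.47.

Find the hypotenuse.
In a 45-45-90 triangle the sides are in ratio 1 : 1 : √2, so hypotenuse = leg·√2.
Hypotenuse = 11.47·√2 ≈ 11.47·1.41421 ≈ 16.221

Hypotenuse = 11.47√2 = 16.22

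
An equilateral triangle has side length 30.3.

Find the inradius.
r = Area/s with s the semi-perimeter.
Area = (√3/4)·30.3² = (√3/4)·918.09 ≈ 0.433013·918.09 ≈ 397.545
s = 3·30.3/2 = 45.45
r ≈ 397.545/45.45 ≈ 8.74686
(Equivalently r = side/(2√3) = 30.3/3.4641 ≈ 8.74686.)

r = 8.747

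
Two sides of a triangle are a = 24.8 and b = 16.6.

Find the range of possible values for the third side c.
Triangle inequality: |a − b| < c < a + b
|a − b| = |24.8 − 16.6| = 8.2
a + b = 24.8 + 16.6 = 41.4

8.2 < c < 41.4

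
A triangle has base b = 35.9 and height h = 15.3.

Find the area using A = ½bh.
A = ½·b·h = ½·35.9·15.3 = ½·549.27 = 274.635

Area = 274.635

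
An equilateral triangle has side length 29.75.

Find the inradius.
r = Area/s with s the semi-perimeter.
Area = (√3/4)·29.75² = (√3/4)·885.0625 ≈ 0.433013·885.0625 ≈ 383.243
s = 3·29.75/2 = 44.625
r ≈ 383.243/44.625 ≈ 8.58809
(Equivalently r = side/(2√3) = 29.75/3.4641 ≈ 8.58809.)

r = 8.588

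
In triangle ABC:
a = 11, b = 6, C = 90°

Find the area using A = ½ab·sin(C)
A = ½·a·b·sin(C) = ½·11·6·sin(90°)
sin(90°) ≈ 1
A ≈ ½·66·1 = 33·1 ≈ 33

Area = 33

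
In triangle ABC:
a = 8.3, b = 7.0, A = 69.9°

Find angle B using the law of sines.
a/sin(A) = b/sin(B)  ⇒  sin(B) = b·sin(A)/a = 7.0·sin(69.9°)/8.3
sin(69.9°) ≈ 0.939094
sin(B) ≈ 7.0·0.939094/8.3 ≈ 6.57366/8.3 ≈ 0.792007
B = arcsin(0.792007) ≈ 52.3735°
(Since b ≤ a we need B ≤ A, so the obtuse alternative 180° − 52.3735° ≈ 127.627° is rejected.)

B = 52.37°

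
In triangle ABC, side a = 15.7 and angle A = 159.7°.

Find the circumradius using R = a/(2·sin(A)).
R = a/(2·sin(A)) = 15.7/(2·sin(159.7°))
sin(159.7°) ≈ 0.346936
R ≈ 15.7/(2·0.346936) = 15.7/0.693871 ≈ 22.6267

R = 22.63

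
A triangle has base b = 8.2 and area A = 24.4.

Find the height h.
A = ½·b·h  ⇒  h = 2A/b = 2·24.4/8.2 = 48.8/8.2 ≈ 5.95122

h = 5.951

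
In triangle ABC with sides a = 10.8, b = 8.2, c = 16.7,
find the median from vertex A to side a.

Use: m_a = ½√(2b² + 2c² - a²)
m_a = ½√(2·8.2² + 2·16.7² − 10.8²) = ½√(2·67.24 + 2·278.89 − 116.64) = ½√(134.48 + 557.78 − 116.64) = ½√575.62
√575.62 ≈ 23.9921, so m_a ≈ 11.996

m_a = 12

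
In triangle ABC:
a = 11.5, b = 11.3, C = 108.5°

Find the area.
Two sides and the included angle (SAS): A = ½·a·b·sin(C) = ½·11.5·11.3·sin(108.5°)
sin(108.5°) ≈ 0.948324
A ≈ ½·129.95·0.948324 = 64.975·0.948324 ≈ 61.6173

Area = 61.62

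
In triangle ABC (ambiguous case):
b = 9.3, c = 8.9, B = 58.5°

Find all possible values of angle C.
b/sin(B) = c/sin(C)  ⇒  sin(C) = c·sin(B)/b = 8.9·sin(58.5°)/9.3
sin(58.5°) ≈ 0.85264
sin(C) ≈ 8.9·0.85264/9.3 ≈ 7.5885/9.3 ≈ 0.815967
Candidate 1: C₁ = arcsin(0.815967) ≈ 54.6831°  →  A = 180° − 58.5° − 54.6831° ≈ 66.8169° > 0, valid
Candidate 2: C₂ = 180° − C₁ ≈ 125.317°  →  A = 180° − 58.5° − 125.317° ≈ -3.8169° ≤ 0, not a valid triangle

C = 54.68° (one solution)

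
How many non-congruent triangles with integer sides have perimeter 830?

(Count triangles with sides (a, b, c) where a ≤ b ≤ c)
Let a ≤ b ≤ c with a + b + c = 830. The only binding inequality is a + b > c, i.e. 830 − c > c, so c < 830/2; and c ≥ 830/3 since c is the largest side.
So 277 ≤ c ≤ 414. For each c, b runs from ⌈(830 − c)/2⌉ up to c (then a = 830 − b − c satisfies 1 ≤ a ≤ b automatically), giving c − ⌈(830 − c)/2⌉ + 1 choices.
Summing over c: 1 + 3 + 4 + 6 + … + 205 + 207  (138 terms, c = 277, …, 414) = 14352
Check (closed form: nearest integer to p²/48 for even p, (p+3)²/48 for odd p): 830²/48 = 688900/48 ≈ 14352.08 → 14352

14352 triangles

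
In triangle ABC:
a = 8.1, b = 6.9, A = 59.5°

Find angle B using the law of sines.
a/sin(A) = b/sin(B)  ⇒  sin(B) = b·sin(A)/a = 6.9·sin(59.5°)/8.1
sin(59.5°) ≈ 0.861629
sin(B) ≈ 6.9·0.861629/8.1 ≈ 5.94524/8.1 ≈ 0.73398
B = arcsin(0.73398) ≈ 47.2211°
(Since b ≤ a we need B ≤ A, so the obtuse alternative 180° − 47.2211° ≈ 132.779° is rejected.)

B = 47.22°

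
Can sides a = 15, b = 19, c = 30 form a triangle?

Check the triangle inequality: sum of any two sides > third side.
a + b vs c: 15 + 19 = 34 > 30  ✓
a + c vs b: 15 + 30 = 45 > 19  ✓
b + c vs a: 19 + 30 = 49 > 15  ✓

Yes, triangle inequality satisfied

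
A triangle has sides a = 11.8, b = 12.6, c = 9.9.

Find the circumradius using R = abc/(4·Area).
First find the area with Heron's formula.
s = (11.8 + 12.6 + 9.9)/2 = 17.15
Area = √(s(s−a)(s−b)(s−c)) = √(17.15·5.35·4.55·7.25) ≈ √3026.69 ≈ 55.0153
abc = 11.8·12.6·9.9 = 1471.932
R = abc/(4·Area) ≈ 1471.932/(4·55.0153) = 1471.932/220.061 ≈ 6.68874

R = 6.689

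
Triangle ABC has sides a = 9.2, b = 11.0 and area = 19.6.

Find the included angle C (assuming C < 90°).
Area = ½·a·b·sin(C)  ⇒  sin(C) = 2·Area/(a·b) = 2·19.6/(9.2·11.0) = 39.2/101.2 ≈ 0.387352
C = arcsin(0.387352) ≈ 22.7898° (taking the acute solution since C < 90°)

C = 22.79°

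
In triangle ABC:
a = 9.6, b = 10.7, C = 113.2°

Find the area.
Two sides and the included angle (SAS): A = ½·a·b·sin(C) = ½·9.6·10.7·sin(113.2°)
sin(113.2°) ≈ 0.919135
A ≈ ½·102.72·0.919135 = 51.36·0.919135 ≈ 47.2068

Area = 47.21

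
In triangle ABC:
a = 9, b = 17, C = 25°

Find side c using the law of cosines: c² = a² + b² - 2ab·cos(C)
c² = 9² + 17² − 2·9·17·cos(25°)
cos(25°) ≈ 0.906308
c² ≈ 81 + 289 − 306·(0.906308) ≈ 370 − 277.33 ≈ 92.6698
c ≈ √92.6698 ≈ 9.62652

c = 9.627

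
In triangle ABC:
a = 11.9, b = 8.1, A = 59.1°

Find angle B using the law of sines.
a/sin(A) = b/sin(B)  ⇒  sin(B) = b·sin(A)/a = 8.1·sin(59.1°)/11.9
sin(59.1°) ≈ 0.858065
sin(B) ≈ 8.1·0.858065/11.9 ≈ 6.95033/11.9 ≈ 0.584061
B = arcsin(0.584061) ≈ 35.7367°
(Since b ≤ a we need B ≤ A, so the obtuse alternative 180° − 35.7367° ≈ 144.263° is rejected.)

B = 35.74°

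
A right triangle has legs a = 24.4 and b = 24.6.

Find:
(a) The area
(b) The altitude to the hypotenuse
(a) The legs are perpendicular, so Area = ½·a·b = ½·24.4·24.6 = ½·600.24 = 300.12
(b) Hypotenuse c = √(a² + b²) = √(595.36 + 605.16) = √1200.52 ≈ 34.6485
    Area = ½·c·h_c  ⇒  h_c = 2·Area/c = 600.24/34.6485 ≈ 17.3237

Area = 300.12, h_c = 17.32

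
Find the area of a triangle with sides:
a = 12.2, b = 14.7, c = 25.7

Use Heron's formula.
s = (12.2 + 14.7 + 25.7)/2 = 52.6/2 = 26.3
s − a = 14.1, s − b = 11.6, s − c = 0.6
s(s−a)(s−b)(s−c) = 26.3·14.1·11.6·0.6 ≈ 2580.98
Area = √2580.98 ≈ 50.8033

Area = 50.8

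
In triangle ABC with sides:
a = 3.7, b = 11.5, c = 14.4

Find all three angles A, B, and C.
Law of cosines for each angle (a² = 13.69, b² = 132.25, c² = 207.36):
cos(A) = (b² + c² − a²)/(2bc) = (132.25 + 207.36 − 13.69)/(2·11.5·14.4) = 325.92/331.2 ≈ 0.984058  ⇒  A ≈ 10.2444°
cos(B) = (a² + c² − b²)/(2ac) = (13.69 + 207.36 − 132.25)/(2·3.7·14.4) = 88.8/106.56 ≈ 0.833333  ⇒  B ≈ 33.5573°
cos(C) = (a² + b² − c²)/(2ab) = (13.69 + 132.25 − 207.36)/(2·3.7·11.5) = -61.42/85.1 ≈ -0.721739  ⇒  C ≈ 136.198°
Check: A + B + C ≈ 180°

A = 10.24°, B = 33.56°, C = 136.2°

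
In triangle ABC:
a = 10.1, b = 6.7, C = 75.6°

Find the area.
Two sides and the included angle (SAS): A = ½·a·b·sin(C) = ½·10.1·6.7·sin(75.6°)
sin(75.6°) ≈ 0.968583
A ≈ ½·67.67·0.968583 = 33.835·0.968583 ≈ 32.772

Area = 32.77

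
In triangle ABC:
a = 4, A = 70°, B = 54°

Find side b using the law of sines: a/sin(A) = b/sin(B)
a/sin(A) = b/sin(B)  ⇒  b = a·sin(B)/sin(A) = 4·sin(54°)/sin(70°)
sin(54°) ≈ 0.809017, sin(70°) ≈ 0.939693
b ≈ 4·0.809017/0.939693 ≈ 3.23607/0.939693 ≈ 3.44375

b = 3.444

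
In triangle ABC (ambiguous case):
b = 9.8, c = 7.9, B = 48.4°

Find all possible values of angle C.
b/sin(B) = c/sin(C)  ⇒  sin(C) = c·sin(B)/b = 7.9·sin(48.4°)/9.8
sin(48.4°) ≈ 0.747798
sin(C) ≈ 7.9·0.747798/9.8 ≈ 5.9076/9.8 ≈ 0.602817
Candidate 1: C₁ = arcsin(0.602817) ≈ 37.0719°  →  A = 180° − 48.4° − 37.0719° ≈ 94.5281° > 0, valid
Candidate 2: C₂ = 180° − C₁ ≈ 142.928°  →  A = 180° − 48.4° − 142.928° ≈ -11.3281° ≤ 0, not a valid triangle

C = 37.07° (one solution)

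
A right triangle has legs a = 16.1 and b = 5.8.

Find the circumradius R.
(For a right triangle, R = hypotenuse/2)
Hypotenuse c = √(a² + b²) = √(259.21 + 33.64) = √292.85 ≈ 17.1129
R = c/2 ≈ 17.1129/2 ≈ 8.55643

R = 8.556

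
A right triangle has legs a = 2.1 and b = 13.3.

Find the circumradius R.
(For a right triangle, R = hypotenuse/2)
Hypotenuse c = √(a² + b²) = √(4.41 + 176.89) = √181.3 ≈ 13.4648
R = c/2 ≈ 13.4648/2 ≈ 6.73238

R = 6.732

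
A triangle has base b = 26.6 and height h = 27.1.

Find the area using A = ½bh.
A = ½·b·h = ½·26.6·27.1 = ½·720.86 = 360.43

Area = 360.43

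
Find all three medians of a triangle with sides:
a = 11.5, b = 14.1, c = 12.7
Median formula: m_a = ½√(2b² + 2c² − a²) (and cyclically). a² = 132.25, b² = 198.81, c² = 161.29.
m_a = ½√(2·198.81 + 2·161.29 − 132.25) = ½√587.95 ≈ ½·24.2477 ≈ 12.1238
m_b = ½√(2·132.25 + 2·161.29 − 198.81) = ½√388.27 ≈ ½·19.7046 ≈ 9.85228
m_c = ½√(2·132.25 + 2·198.81 − 161.29) = ½√500.83 ≈ ½·22.3792 ≈ 11.1896

m_a = 12.12, m_b = 9.852, m_c = 11.19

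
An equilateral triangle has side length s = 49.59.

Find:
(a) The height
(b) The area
(a) The height splits the triangle into two 30-60-90 halves: h = s·√3/2 = 49.59·1.73205/2 ≈ 85.8924/2 ≈ 42.9462
(b) Area = (√3/4)·s² = (√3/4)·49.59² = (√3/4)·2459.1681 ≈ 0.433013·2459.1681 ≈ 1064.85

Height = 42.95, Area = 1065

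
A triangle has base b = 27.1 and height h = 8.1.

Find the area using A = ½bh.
A = ½·b·h = ½·27.1·8.1 = ½·219.51 = 109.755

Area = 109.755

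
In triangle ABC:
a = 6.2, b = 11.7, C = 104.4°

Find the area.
Two sides and the included angle (SAS): A = ½·a·b·sin(C) = ½·6.2·11.7·sin(104.4°)
sin(104.4°) ≈ 0.968583
A ≈ ½·72.54·0.968583 = 36.27·0.968583 ≈ 35.1305

Area = 35.13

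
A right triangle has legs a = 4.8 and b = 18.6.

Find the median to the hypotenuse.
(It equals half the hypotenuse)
Hypotenuse c = √(a² + b²) = √(23.04 + 345.96) = √369 ≈ 19.2094
Median to hypotenuse = c/2 ≈ 19.2094/2 ≈ 9.60469

Median = 9.605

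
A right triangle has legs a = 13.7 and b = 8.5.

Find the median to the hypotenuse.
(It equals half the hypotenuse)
Hypotenuse c = √(a² + b²) = √(187.69 + 72.25) = √259.94 ≈ 16.1227
Median to hypotenuse = c/2 ≈ 16.1227/2 ≈ 8.06133

Median = 8.061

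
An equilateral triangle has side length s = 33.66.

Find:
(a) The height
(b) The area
(a) The height splits the triangle into two 30-60-90 halves: h = s·√3/2 = 33.66·1.73205/2 ≈ 58.3008/2 ≈ 29.1504
(b) Area = (√3/4)·s² = (√3/4)·33.66² = (√3/4)·1132.9956 ≈ 0.433013·1132.9956 ≈ 490.601

Height = 29.15, Area = 490.6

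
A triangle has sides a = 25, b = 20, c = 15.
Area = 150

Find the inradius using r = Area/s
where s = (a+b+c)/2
s = (25 + 20 + 15)/2 = 60/2 = 30
r = Area/s = 150/30 ≈ 5

r = 5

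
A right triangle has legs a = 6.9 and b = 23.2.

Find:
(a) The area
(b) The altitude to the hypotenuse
(a) The legs are perpendicular, so Area = ½·a·b = ½·6.9·23.2 = ½·160.08 = 80.04
(b) Hypotenuse c = √(a² + b²) = √(47.61 + 538.24) = √585.85 ≈ 24.2043
    Area = ½·c·h_c  ⇒  h_c = 2·Area/c = 160.08/24.2043 ≈ 6.61369

Area = 80.04, h_c = 6.614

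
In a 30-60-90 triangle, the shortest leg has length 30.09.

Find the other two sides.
In a 30-60-90 triangle the sides are in ratio 1 : √3 : 2 (short leg : long leg : hypotenuse).
Long leg = 30.09·√3 ≈ 30.09·1.73205 ≈ 52.1174
Hypotenuse = 2·30.09 = 60.18

Long leg = 30.09√3 = 52.12, Hypotenuse = 60.18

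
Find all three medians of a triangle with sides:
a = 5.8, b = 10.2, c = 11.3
Median formula: m_a = ½√(2b² + 2c² − a²) (and cyclically). a² = 33.64, b² = 104.04, c² = 127.69.
m_a = ½√(2·104.04 + 2·127.69 − 33.64) = ½√429.82 ≈ ½·20.7321 ≈ 10.3661
m_b = ½√(2·33.64 + 2·127.69 − 104.04) = ½√218.62 ≈ ½·14.7858 ≈ 7.3929
m_c = ½√(2·33.64 + 2·104.04 − 127.69) = ½√147.67 ≈ ½·12.152 ≈ 6.07598

m_a = 10.37, m_b = 7.393, m_c = 6.076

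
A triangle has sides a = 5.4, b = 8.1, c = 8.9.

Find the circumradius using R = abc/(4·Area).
First find the area with Heron's formula.
s = (5.4 + 8.1 + 8.9)/2 = 11.2
Area = √(s(s−a)(s−b)(s−c)) = √(11.2·5.8·3.1·2.3) ≈ √463.165 ≈ 21.5213
abc = 5.4·8.1·8.9 = 389.286
R = abc/(4·Area) ≈ 389.286/(4·21.5213) = 389.286/86.0851 ≈ 4.52211

R = 4.522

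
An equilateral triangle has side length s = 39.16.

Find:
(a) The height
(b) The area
(a) The height splits the triangle into two 30-60-90 halves: h = s·√3/2 = 39.16·1.73205/2 ≈ 67.8271/2 ≈ 33.9136
(b) Area = (√3/4)·s² = (√3/4)·39.16² = (√3/4)·1533.5056 ≈ 0.433013·1533.5056 ≈ 664.027

Height = 33.91, Area = 664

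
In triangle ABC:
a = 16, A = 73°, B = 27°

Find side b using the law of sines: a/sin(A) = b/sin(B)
a/sin(A) = b/sin(B)  ⇒  b = a·sin(B)/sin(A) = 16·sin(27°)/sin(73°)
sin(27°) ≈ 0.45399, sin(73°) ≈ 0.956305
b ≈ 16·0.45399/0.956305 ≈ 7.26385/0.956305 ≈ 7.59575

b = 7.596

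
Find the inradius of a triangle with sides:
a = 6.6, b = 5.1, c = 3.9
r = Area/s where s is the semi-perimeter.
s = (6.6 + 5.1 + 3.9)/2 = 15.6/2 = 7.8
Area = √(s(s−a)(s−b)(s−c)) = √(7.8·1.2·2.7·3.9) ≈ √98.5608 ≈ 9.92778
r ≈ 9.92778/7.8 ≈ 1.27279

r = 1.273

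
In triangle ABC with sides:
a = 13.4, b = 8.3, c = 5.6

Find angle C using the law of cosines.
c² = a² + b² − 2ab·cos(C)  ⇒  cos(C) = (a² + b² − c²)/(2ab)
cos(C) = (13.4² + 8.3² − 5.6²)/(2·13.4·8.3) = (179.56 + 68.89 − 31.36)/222.44 = 217.09/222.44 ≈ 0.975949
C = arccos(0.975949) ≈ 12.5916°

C = 12.59°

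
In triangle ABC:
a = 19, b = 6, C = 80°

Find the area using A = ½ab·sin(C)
A = ½·a·b·sin(C) = ½·19·6·sin(80°)
sin(80°) ≈ 0.984808
A ≈ ½·114·0.984808 = 57·0.984808 ≈ 56.134

Area = 56.13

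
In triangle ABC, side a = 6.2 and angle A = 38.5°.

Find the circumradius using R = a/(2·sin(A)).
R = a/(2·sin(A)) = 6.2/(2·sin(38.5°))
sin(38.5°) ≈ 0.622515
R ≈ 6.2/(2·0.622515) = 6.2/1.24503 ≈ 4.9798

R = 4.98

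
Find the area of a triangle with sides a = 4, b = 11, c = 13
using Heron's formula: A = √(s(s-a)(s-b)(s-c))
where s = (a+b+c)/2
s = (4 + 11 + 13)/2 = 28/2 = 14
s − a = 10, s − b = 3, s − c = 1
s(s−a)(s−b)(s−c) = 14·10·3·1 = 420
Area = √420 ≈ 20.4939

s = 14.0, Area = 20.49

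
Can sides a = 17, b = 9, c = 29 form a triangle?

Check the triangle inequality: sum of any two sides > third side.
a + b vs c: 17 + 9 = 26 ≤ 29  ✗
a + c vs b: 17 + 29 = 46 > 9  ✓
b + c vs a: 9 + 29 = 38 > 17  ✓

No: 17 + 9 = 26 is not > 29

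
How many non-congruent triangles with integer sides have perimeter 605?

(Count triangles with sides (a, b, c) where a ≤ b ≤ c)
Let a ≤ b ≤ c with a + b + c = 605. The only binding inequality is a + b > c, i.e. 605 − c > c, so c < 605/2; and c ≥ 605/3 since c is the largest side.
So 202 ≤ c ≤ 302. For each c, b runs from ⌈(605 − c)/2⌉ up to c (then a = 605 − b − c satisfies 1 ≤ a ≤ b automatically), giving c − ⌈(605 − c)/2⌉ + 1 choices.
Summing over c: 1 + 3 + 4 + 6 + … + 150 + 151  (101 terms, c = 202, …, 302) = 7701
Check (closed form: nearest integer to p²/48 for even p, (p+3)²/48 for odd p): (605+3)²/48 = 608²/48 = 369664/48 ≈ 7701.33 → 7701

7701 triangles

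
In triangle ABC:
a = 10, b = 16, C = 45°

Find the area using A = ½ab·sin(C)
A = ½·a·b·sin(C) = ½·10·16·sin(45°)
sin(45°) ≈ 0.707107
A ≈ ½·160·0.707107 = 80·0.707107 ≈ 56.5685

Area = 56.57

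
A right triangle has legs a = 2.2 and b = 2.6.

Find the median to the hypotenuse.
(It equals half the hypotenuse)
Hypotenuse c = √(a² + b²) = √(4.84 + 6.76) = √11.6 ≈ 3.40588
Median to hypotenuse = c/2 ≈ 3.40588/2 ≈ 1.70294

Median = 1.703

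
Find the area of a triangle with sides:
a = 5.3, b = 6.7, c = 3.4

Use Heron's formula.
s = (5.3 + 6.7 + 3.4)/2 = 15.4/2 = 7.7
s − a = 2.4, s − b = 1, s − c = 4.3
s(s−a)(s−b)(s−c) = 7.7·2.4·1·4.3 ≈ 79.464
Area = √79.464 ≈ 8.91426

Area = 8.914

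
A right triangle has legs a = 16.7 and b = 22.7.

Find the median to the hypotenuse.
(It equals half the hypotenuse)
Hypotenuse c = √(a² + b²) = √(278.89 + 515.29) = √794.18 ≈ 28.1812
Median to hypotenuse = c/2 ≈ 28.1812/2 ≈ 14.0906

Median = 14.09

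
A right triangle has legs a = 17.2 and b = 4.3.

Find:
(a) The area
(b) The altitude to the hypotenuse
(a) The legs are perpendicular, so Area = ½·a·b = ½·17.2·4.3 = ½·73.96 = 36.98
(b) Hypotenuse c = √(a² + b²) = √(295.84 + 18.49) = √314.33 ≈ 17.7294
    Area = ½·c·h_c  ⇒  h_c = 2·Area/c = 73.96/17.7294 ≈ 4.17161

Area = 36.98, h_c = 4.172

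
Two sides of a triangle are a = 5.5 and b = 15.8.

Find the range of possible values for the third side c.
Triangle inequality: |a − b| < c < a + b
|a − b| = |5.5 − 15.8| = 10.3
a + b = 5.5 + 15.8 = 21.3

10.3 < c < 21.3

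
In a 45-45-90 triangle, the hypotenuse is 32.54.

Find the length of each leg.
In a 45-45-90 triangle hypotenuse = leg·√2, so leg = hypotenuse/√2.
Leg = 32.54/√2 ≈ 32.54/1.41421 ≈ 23.0093

Each leg = 23.01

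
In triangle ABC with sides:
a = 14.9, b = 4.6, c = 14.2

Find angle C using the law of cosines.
c² = a² + b² − 2ab·cos(C)  ⇒  cos(C) = (a² + b² − c²)/(2ab)
cos(C) = (14.9² + 4.6² − 14.2²)/(2·14.9·4.6) = (222.01 + 21.16 − 201.64)/137.08 = 41.53/137.08 ≈ 0.302962
C = arccos(0.302962) ≈ 72.3644°

C = 72.36°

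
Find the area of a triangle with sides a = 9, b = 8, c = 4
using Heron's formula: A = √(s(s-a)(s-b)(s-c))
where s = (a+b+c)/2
s = (9 + 8 + 4)/2 = 21/2 = 10.5
s − a = 1.5, s − b = 2.5, s − c = 6.5
s(s−a)(s−b)(s−c) = 10.5·1.5·2.5·6.5 = 255.9375
Area = √255.9375 ≈ 15.998

s = 10.5, Area = 16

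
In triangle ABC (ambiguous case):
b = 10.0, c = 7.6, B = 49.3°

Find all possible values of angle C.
b/sin(B) = c/sin(C)  ⇒  sin(C) = c·sin(B)/b = 7.6·sin(49.3°)/10.0
sin(49.3°) ≈ 0.758134
sin(C) ≈ 7.6·0.758134/10.0 ≈ 5.76182/10.0 ≈ 0.576182
Candidate 1: C₁ = arcsin(0.576182) ≈ 35.1825°  →  A = 180° − 49.3° − 35.1825° ≈ 95.5175° > 0, valid
Candidate 2: C₂ = 180° − C₁ ≈ 144.818°  →  A = 180° − 49.3° − 144.818° ≈ -14.1175° ≤ 0, not a valid triangle

C = 35.18° (one solution)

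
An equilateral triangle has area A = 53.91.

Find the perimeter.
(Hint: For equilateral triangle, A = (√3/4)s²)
A = (√3/4)s²  ⇒  s² = 4A/√3 = 4·53.91/√3 = 215.64/1.73205 ≈ 124.5
s ≈ √124.5 ≈ 11.1579
Perimeter = 3s ≈ 3·11.1579 ≈ 33.4738

Perimeter = 33.47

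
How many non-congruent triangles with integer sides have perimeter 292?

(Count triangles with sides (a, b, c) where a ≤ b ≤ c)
Let a ≤ b ≤ c with a + b + c = 292. The only binding inequality is a + b > c, i.e. 292 − c > c, so c < 292/2; and c ≥ 292/3 since c is the largest side.
So 98 ≤ c ≤ 145. For each c, b runs from ⌈(292 − c)/2⌉ up to c (then a = 292 − b − c satisfies 1 ≤ a ≤ b automatically), giving c − ⌈(292 − c)/2⌉ + 1 choices.
Summing over c: 2 + 3 + 5 + 6 + … + 71 + 72  (48 terms, c = 98, …, 145) = 1776
Check (closed form: nearest integer to p²/48 for even p, (p+3)²/48 for odd p): 292²/48 = 85264/48 ≈ 1776.33 → 1776

1776 triangles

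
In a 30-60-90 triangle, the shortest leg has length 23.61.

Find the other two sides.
In a 30-60-90 triangle the sides are in ratio 1 : √3 : 2 (short leg : long leg : hypotenuse).
Long leg = 23.61·√3 ≈ 23.61·1.73205 ≈ 40.8937
Hypotenuse = 2·23.61 = 47.22

Long leg = 23.61√3 = 40.89, Hypotenuse = 47.22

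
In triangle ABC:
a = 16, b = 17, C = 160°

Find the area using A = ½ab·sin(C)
A = ½·a·b·sin(C) = ½·16·17·sin(160°)
sin(160°) ≈ 0.34202
A ≈ ½·272·0.34202 = 136·0.34202 ≈ 46.5147

Area = 46.51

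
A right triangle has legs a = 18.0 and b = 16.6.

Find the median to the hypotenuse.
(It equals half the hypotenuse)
Hypotenuse c = √(a² + b²) = √(324 + 275.56) = √599.56 ≈ 24.4859
Median to hypotenuse = c/2 ≈ 24.4859/2 ≈ 12.243

Median = 12.24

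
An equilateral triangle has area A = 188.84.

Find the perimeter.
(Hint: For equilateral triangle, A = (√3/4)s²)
A = (√3/4)s²  ⇒  s² = 4A/√3 = 4·188.84/√3 = 755.36/1.73205 ≈ 436.107
s ≈ √436.107 ≈ 20.8832
Perimeter = 3s ≈ 3·20.8832 ≈ 62.6495

Perimeter = 62.65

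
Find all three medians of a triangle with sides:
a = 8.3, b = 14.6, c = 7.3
Median formula: m_a = ½√(2b² + 2c² − a²) (and cyclically). a² = 68.89, b² = 213.16, c² = 53.29.
m_a = ½√(2·213.16 + 2·53.29 − 68.89) = ½√464.01 ≈ ½·21.5409 ≈ 10.7704
m_b = ½√(2·68.89 + 2·53.29 − 213.16) = ½√31.2 ≈ ½·5.5857 ≈ 2.79285
m_c = ½√(2·68.89 + 2·213.16 − 53.29) = ½√510.81 ≈ ½·22.6011 ≈ 11.3006

m_a = 10.77, m_b = 2.793, m_c = 11.3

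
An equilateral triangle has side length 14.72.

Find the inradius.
r = Area/s with s the semi-perimeter.
Area = (√3/4)·14.72² = (√3/4)·216.6784 ≈ 0.433013·216.6784 ≈ 93.8245
s = 3·14.72/2 = 22.08
r ≈ 93.8245/22.08 ≈ 4.2493
(Equivalently r = side/(2√3) = 14.72/3.4641 ≈ 4.2493.)

r = 4.249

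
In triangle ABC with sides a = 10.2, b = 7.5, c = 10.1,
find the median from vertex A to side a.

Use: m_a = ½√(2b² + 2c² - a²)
m_a = ½√(2·7.5² + 2·10.1² − 10.2²) = ½√(2·56.25 + 2·102.01 − 104.04) = ½√(112.5 + 204.02 − 104.04) = ½√212.48
√212.48 ≈ 14.5767, so m_a ≈ 7.28835

m_a = 7.288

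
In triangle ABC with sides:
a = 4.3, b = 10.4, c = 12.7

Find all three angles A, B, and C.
Law of cosines for each angle (a² = 18.49, b² = 108.16, c² = 161.29):
cos(A) = (b² + c² − a²)/(2bc) = (108.16 + 161.29 − 18.49)/(2·10.4·12.7) = 250.96/264.16 ≈ 0.95003  ⇒  A ≈ 18.1893°
cos(B) = (a² + c² − b²)/(2ac) = (18.49 + 161.29 − 108.16)/(2·4.3·12.7) = 71.62/109.22 ≈ 0.655741  ⇒  B ≈ 49.0242°
cos(C) = (a² + b² − c²)/(2ab) = (18.49 + 108.16 − 161.29)/(2·4.3·10.4) = -34.64/89.44 ≈ -0.387299  ⇒  C ≈ 112.787°
Check: A + B + C ≈ 180°

A = 18.19°, B = 49.02°, C = 112.8°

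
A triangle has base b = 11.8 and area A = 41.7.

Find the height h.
A = ½·b·h  ⇒  h = 2A/b = 2·41.7/11.8 = 83.4/11.8 ≈ 7.0678

h = 7.068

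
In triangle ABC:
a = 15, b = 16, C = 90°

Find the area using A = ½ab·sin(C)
A = ½·a·b·sin(C) = ½·15·16·sin(90°)
sin(90°) ≈ 1
A ≈ ½·240·1 = 120·1 ≈ 120

Area = 120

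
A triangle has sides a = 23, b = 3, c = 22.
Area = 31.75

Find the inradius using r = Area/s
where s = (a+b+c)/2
s = (23 + 3 + 22)/2 = 48/2 = 24
r = Area/s = 31.75/24 ≈ 1.32292

r = 1.323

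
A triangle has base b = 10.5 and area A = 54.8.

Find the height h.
A = ½·b·h  ⇒  h = 2A/b = 2·54.8/10.5 = 109.6/10.5 ≈ 10.4381

h = 10.44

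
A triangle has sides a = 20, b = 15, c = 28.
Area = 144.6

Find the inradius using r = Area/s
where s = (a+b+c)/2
s = (20 + 15 + 28)/2 = 63/2 = 31.5
r = Area/s = 144.6/31.5 ≈ 4.59048

r = 4.59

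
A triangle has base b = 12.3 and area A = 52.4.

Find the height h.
A = ½·b·h  ⇒  h = 2A/b = 2·52.4/12.3 = 104.8/12.3 ≈ 8.52033

h = 8.52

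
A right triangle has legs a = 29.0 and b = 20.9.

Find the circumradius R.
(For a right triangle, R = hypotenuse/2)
Hypotenuse c = √(a² + b²) = √(841 + 436.81) = √1277.81 ≈ 35.7465
R = c/2 ≈ 35.7465/2 ≈ 17.8732

R = 17.87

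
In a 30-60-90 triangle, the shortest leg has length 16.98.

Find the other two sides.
In a 30-60-90 triangle the sides are in ratio 1 : √3 : 2 (short leg : long leg : hypotenuse).
Long leg = 16.98·√3 ≈ 16.98·1.73205 ≈ 29.4102
Hypotenuse = 2·16.98 = 33.96

Long leg = 16.98√3 = 29.41, Hypotenuse = 33.96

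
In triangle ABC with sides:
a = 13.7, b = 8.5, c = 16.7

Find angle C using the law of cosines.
c² = a² + b² − 2ab·cos(C)  ⇒  cos(C) = (a² + b² − c²)/(2ab)
cos(C) = (13.7² + 8.5² − 16.7²)/(2·13.7·8.5) = (187.69 + 72.25 − 278.89)/232.9 = -18.95/232.9 ≈ -0.0813654
C = arccos(-0.0813654) ≈ 94.6671°

C = 94.67°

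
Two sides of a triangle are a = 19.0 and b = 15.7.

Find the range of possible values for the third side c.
Triangle inequality: |a − b| < c < a + b
|a − b| = |19.0 − 15.7| = 3.3
a + b = 19.0 + 15.7 = 34.7

3.3 < c < 34.7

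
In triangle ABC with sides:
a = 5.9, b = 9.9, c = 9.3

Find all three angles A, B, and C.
Law of cosines for each angle (a² = 34.81, b² = 98.01, c² = 86.49):
cos(A) = (b² + c² − a²)/(2bc) = (98.01 + 86.49 − 34.81)/(2·9.9·9.3) = 149.69/184.14 ≈ 0.812914  ⇒  A ≈ 35.6184°
cos(B) = (a² + c² − b²)/(2ac) = (34.81 + 86.49 − 98.01)/(2·5.9·9.3) = 23.29/109.74 ≈ 0.212229  ⇒  B ≈ 77.747°
cos(C) = (a² + b² − c²)/(2ab) = (34.81 + 98.01 − 86.49)/(2·5.9·9.9) = 46.33/116.82 ≈ 0.396593  ⇒  C ≈ 66.6346°
Check: A + B + C ≈ 180°

A = 35.62°, B = 77.75°, C = 66.63°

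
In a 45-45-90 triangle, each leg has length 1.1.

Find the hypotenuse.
In a 45-45-90 triangle the sides are in ratio 1 : 1 : √2, so hypotenuse = leg·√2.
Hypotenuse = 1.1·√2 ≈ 1.1·1.41421 ≈ 1.55563

Hypotenuse = 1.1√2 = 1.556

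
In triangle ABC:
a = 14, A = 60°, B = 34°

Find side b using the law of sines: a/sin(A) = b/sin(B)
a/sin(A) = b/sin(B)  ⇒  b = a·sin(B)/sin(A) = 14·sin(34°)/sin(60°)
sin(34°) ≈ 0.559193, sin(60°) ≈ 0.866025
b ≈ 14·0.559193/0.866025 ≈ 7.8287/0.866025 ≈ 9.0398

b = 9.04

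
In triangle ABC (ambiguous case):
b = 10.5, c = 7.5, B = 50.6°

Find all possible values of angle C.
b/sin(B) = c/sin(C)  ⇒  sin(C) = c·sin(B)/b = 7.5·sin(50.6°)/10.5
sin(50.6°) ≈ 0.772734
sin(C) ≈ 7.5·0.772734/10.5 ≈ 5.7955/10.5 ≈ 0.551953
Candidate 1: C₁ = arcsin(0.551953) ≈ 33.5011°  →  A = 180° − 50.6° − 33.5011° ≈ 95.8989° > 0, valid
Candidate 2: C₂ = 180° − C₁ ≈ 146.499°  →  A = 180° − 50.6° − 146.499° ≈ -17.0989° ≤ 0, not a valid triangle

C = 33.5° (one solution)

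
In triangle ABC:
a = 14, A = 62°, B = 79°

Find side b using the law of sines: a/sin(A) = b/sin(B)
a/sin(A) = b/sin(B)  ⇒  b = a·sin(B)/sin(A) = 14·sin(79°)/sin(62°)
sin(79°) ≈ 0.981627, sin(62°) ≈ 0.882948
b ≈ 14·0.981627/0.882948 ≈ 13.7428/0.882948 ≈ 15.5647

b = 15.56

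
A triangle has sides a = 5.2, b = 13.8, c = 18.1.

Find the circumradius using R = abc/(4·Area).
First find the area with Heron's formula.
s = (5.2 + 13.8 + 18.1)/2 = 18.55
Area = √(s(s−a)(s−b)(s−c)) = √(18.55·13.35·4.75·0.45) ≈ √529.336 ≈ 23.0073
abc = 5.2·13.8·18.1 = 1298.856
R = abc/(4·Area) ≈ 1298.856/(4·23.0073) = 1298.856/92.0292 ≈ 14.1135

R = 14.11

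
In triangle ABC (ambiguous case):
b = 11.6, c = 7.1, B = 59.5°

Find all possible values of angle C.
b/sin(B) = c/sin(C)  ⇒  sin(C) = c·sin(B)/b = 7.1·sin(59.5°)/11.6
sin(59.5°) ≈ 0.861629
sin(C) ≈ 7.1·0.861629/11.6 ≈ 6.11757/11.6 ≈ 0.527376
Candidate 1: C₁ = arcsin(0.527376) ≈ 31.8284°  →  A = 180° − 59.5° − 31.8284° ≈ 88.6716° > 0, valid
Candidate 2: C₂ = 180° − C₁ ≈ 148.172°  →  A = 180° − 59.5° − 148.172° ≈ -27.6716° ≤ 0, not a valid triangle

C = 31.83° (one solution)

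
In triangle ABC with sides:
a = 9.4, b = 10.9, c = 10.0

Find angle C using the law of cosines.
c² = a² + b² − 2ab·cos(C)  ⇒  cos(C) = (a² + b² − c²)/(2ab)
cos(C) = (9.4² + 10.9² − 10.0²)/(2·9.4·10.9) = (88.36 + 118.81 − 100)/204.92 = 107.17/204.92 ≈ 0.522985
C = arccos(0.522985) ≈ 58.4673°

C = 58.47°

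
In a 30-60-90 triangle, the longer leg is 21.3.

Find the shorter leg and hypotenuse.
In a 30-60-90 triangle the sides are in ratio 1 : √3 : 2, so short leg = long leg/√3 and hypotenuse = 2·(short leg).
Short leg = 21.3/√3 ≈ 21.3/1.73205 ≈ 12.2976
Hypotenuse = 2·12.2976 ≈ 24.5951

Short leg = 12.3, Hypotenuse = 24.6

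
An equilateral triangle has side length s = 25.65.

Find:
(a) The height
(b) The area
(a) The height splits the triangle into two 30-60-90 halves: h = s·√3/2 = 25.65·1.73205/2 ≈ 44.4271/2 ≈ 22.2136
(b) Area = (√3/4)·s² = (√3/4)·25.65² = (√3/4)·657.9225 ≈ 0.433013·657.9225 ≈ 284.889

Height = 22.21, Area = 284.9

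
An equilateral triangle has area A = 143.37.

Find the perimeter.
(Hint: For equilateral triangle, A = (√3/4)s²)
A = (√3/4)s²  ⇒  s² = 4A/√3 = 4·143.37/√3 = 573.48/1.73205 ≈ 331.099
s ≈ √331.099 ≈ 18.1961
Perimeter = 3s ≈ 3·18.1961 ≈ 54.5884

Perimeter = 54.59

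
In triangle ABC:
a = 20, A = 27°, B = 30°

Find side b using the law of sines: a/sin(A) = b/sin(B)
a/sin(A) = b/sin(B)  ⇒  b = a·sin(B)/sin(A) = 20·sin(30°)/sin(27°)
sin(30°) ≈ 0.5, sin(27°) ≈ 0.45399
b ≈ 20·0.5/0.45399 ≈ 10/0.45399 ≈ 22.0269

b = 22.03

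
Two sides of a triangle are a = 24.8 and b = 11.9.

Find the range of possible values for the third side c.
Triangle inequality: |a − b| < c < a + b
|a − b| = |24.8 − 11.9| = 12.9
a + b = 24.8 + 11.9 = 36.7

12.9 < c < 36.7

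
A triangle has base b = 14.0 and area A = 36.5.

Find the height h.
A = ½·b·h  ⇒  h = 2A/b = 2·36.5/14.0 = 73/14.0 ≈ 5.21429

h = 5.214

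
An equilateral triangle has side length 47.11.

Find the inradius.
r = Area/s with s the semi-perimeter.
Area = (√3/4)·47.11² = (√3/4)·2219.3521 ≈ 0.433013·2219.3521 ≈ 961.008
s = 3·47.11/2 = 70.665
r ≈ 961.008/70.665 ≈ 13.5995
(Equivalently r = side/(2√3) = 47.11/3.4641 ≈ 13.5995.)

r = 13.6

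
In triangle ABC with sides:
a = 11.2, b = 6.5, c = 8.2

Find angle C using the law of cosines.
c² = a² + b² − 2ab·cos(C)  ⇒  cos(C) = (a² + b² − c²)/(2ab)
cos(C) = (11.2² + 6.5² − 8.2²)/(2·11.2·6.5) = (125.44 + 42.25 − 67.24)/145.6 = 100.45/145.6 ≈ 0.689904
C = arccos(0.689904) ≈ 46.3775°

C = 46.38°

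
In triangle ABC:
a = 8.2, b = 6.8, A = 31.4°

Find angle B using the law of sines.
a/sin(A) = b/sin(B)  ⇒  sin(B) = b·sin(A)/a = 6.8·sin(31.4°)/8.2
sin(31.4°) ≈ 0.52101
sin(B) ≈ 6.8·0.52101/8.2 ≈ 3.54287/8.2 ≈ 0.432057
B = arcsin(0.432057) ≈ 25.5982°
(Since b ≤ a we need B ≤ A, so the obtuse alternative 180° − 25.5982° ≈ 154.402° is rejected.)

B = 25.6°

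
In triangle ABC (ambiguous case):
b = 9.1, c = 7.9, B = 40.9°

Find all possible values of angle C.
b/sin(B) = c/sin(C)  ⇒  sin(C) = c·sin(B)/b = 7.9·sin(40.9°)/9.1
sin(40.9°) ≈ 0.654741
sin(C) ≈ 7.9·0.654741/9.1 ≈ 5.17245/9.1 ≈ 0.568401
Candidate 1: C₁ = arcsin(0.568401) ≈ 34.6388°  →  A = 180° − 40.9° − 34.6388° ≈ 104.461° > 0, valid
Candidate 2: C₂ = 180° − C₁ ≈ 145.361°  →  A = 180° − 40.9° − 145.361° ≈ -6.2612° ≤ 0, not a valid triangle

C = 34.64° (one solution)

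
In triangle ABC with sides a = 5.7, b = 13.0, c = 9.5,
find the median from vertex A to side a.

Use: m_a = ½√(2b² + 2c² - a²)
m_a = ½√(2·13.0² + 2·9.5² − 5.7²) = ½√(2·169 + 2·90.25 − 32.49) = ½√(338 + 180.5 − 32.49) = ½√486.01
√486.01 ≈ 22.0456, so m_a ≈ 11.0228

m_a = 11.02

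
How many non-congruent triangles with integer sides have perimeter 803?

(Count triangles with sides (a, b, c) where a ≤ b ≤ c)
Let a ≤ b ≤ c with a + b + c = 803. The only binding inequality is a + b > c, i.e. 803 − c > c, so c < 803/2; and c ≥ 803/3 since c is the largest side.
So 268 ≤ c ≤ 401. For each c, b runs from ⌈(803 − c)/2⌉ up to c (then a = 803 − b − c satisfies 1 ≤ a ≤ b automatically), giving c − ⌈(803 − c)/2⌉ + 1 choices.
Summing over c: 1 + 3 + 4 + 6 + … + 199 + 201  (134 terms, c = 268, …, 401) = 13534
Check (closed form: nearest integer to p²/48 for even p, (p+3)²/48 for odd p): (803+3)²/48 = 806²/48 = 649636/48 ≈ 13534.08 → 13534

13534 triangles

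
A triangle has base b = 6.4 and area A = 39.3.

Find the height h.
A = ½·b·h  ⇒  h = 2A/b = 2·39.3/6.4 = 78.6/6.4 ≈ 12.2812

h = 12.28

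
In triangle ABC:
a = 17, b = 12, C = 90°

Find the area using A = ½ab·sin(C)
A = ½·a·b·sin(C) = ½·17·12·sin(90°)
sin(90°) ≈ 1
A ≈ ½·204·1 = 102·1 ≈ 102

Area = 102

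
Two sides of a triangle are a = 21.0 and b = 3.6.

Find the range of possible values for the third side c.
Triangle inequality: |a − b| < c < a + b
|a − b| = |21.0 − 3.6| = 17.4
a + b = 21.0 + 3.6 = 24.6

17.4 < c < 24.6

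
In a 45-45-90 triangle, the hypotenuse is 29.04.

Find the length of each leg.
In a 45-45-90 triangle hypotenuse = leg·√2, so leg = hypotenuse/√2.
Leg = 29.04/√2 ≈ 29.04/1.41421 ≈ 20.5344

Each leg = 20.53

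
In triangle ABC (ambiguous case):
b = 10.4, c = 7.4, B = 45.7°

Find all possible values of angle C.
b/sin(B) = c/sin(C)  ⇒  sin(C) = c·sin(B)/b = 7.4·sin(45.7°)/10.4
sin(45.7°) ≈ 0.715693
sin(C) ≈ 7.4·0.715693/10.4 ≈ 5.29613/10.4 ≈ 0.509243
Candidate 1: C₁ = arcsin(0.509243) ≈ 30.6134°  →  A = 180° − 45.7° − 30.6134° ≈ 103.687° > 0, valid
Candidate 2: C₂ = 180° − C₁ ≈ 149.387°  →  A = 180° − 45.7° − 149.387° ≈ -15.0866° ≤ 0, not a valid triangle

C = 30.61° (one solution)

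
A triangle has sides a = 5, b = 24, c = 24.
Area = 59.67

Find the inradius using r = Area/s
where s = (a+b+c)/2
s = (5 + 24 + 24)/2 = 53/2 = 26.5
r = Area/s = 59.67/26.5 ≈ 2.2517

r = 2.252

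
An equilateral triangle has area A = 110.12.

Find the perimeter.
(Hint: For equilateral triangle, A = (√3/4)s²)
A = (√3/4)s²  ⇒  s² = 4A/√3 = 4·110.12/√3 = 440.48/1.73205 ≈ 254.311
s ≈ √254.311 ≈ 15.9471
Perimeter = 3s ≈ 3·15.9471 ≈ 47.8414

Perimeter = 47.84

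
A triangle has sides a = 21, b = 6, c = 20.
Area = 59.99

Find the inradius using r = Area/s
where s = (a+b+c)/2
s = (21 + 6 + 20)/2 = 47/2 = 23.5
r = Area/s = 59.99/23.5 ≈ 2.55277

r = 2.553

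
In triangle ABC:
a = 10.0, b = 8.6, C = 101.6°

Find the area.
Two sides and the included angle (SAS): A = ½·a·b·sin(C) = ½·10.0·8.6·sin(101.6°)
sin(101.6°) ≈ 0.979575
A ≈ ½·86·0.979575 = 43·0.979575 ≈ 42.1217

Area = 42.12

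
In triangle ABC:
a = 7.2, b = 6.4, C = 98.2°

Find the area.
Two sides and the included angle (SAS): A = ½·a·b·sin(C) = ½·7.2·6.4·sin(98.2°)
sin(98.2°) ≈ 0.989776
A ≈ ½·46.08·0.989776 = 23.04·0.989776 ≈ 22.8044

Area = 22.8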